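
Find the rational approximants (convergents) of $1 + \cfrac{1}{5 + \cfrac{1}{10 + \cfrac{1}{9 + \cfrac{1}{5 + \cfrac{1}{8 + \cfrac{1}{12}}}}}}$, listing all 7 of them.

1/1, 6/5, 61/51, 555/464, 2836/2371, 23243/19432, 281752/235555

Using the convergent recurrence p_i = a_i*p_{i-1} + p_{i-2}, q_i = a_i*q_{i-1} + q_{i-2} with p_{-2}=0, p_{-1}=1, q_{-2}=1, q_{-1}=0:
  i=0: a_0=1, p_0 = 1*1 + 0 = 1, q_0 = 1*0 + 1 = 1.
  i=1: a_1=5, p_1 = 5*1 + 1 = 6, q_1 = 5*1 + 0 = 5.
  i=2: a_2=10, p_2 = 10*6 + 1 = 61, q_2 = 10*5 + 1 = 51.
  i=3: a_3=9, p_3 = 9*61 + 6 = 555, q_3 = 9*51 + 5 = 464.
  i=4: a_4=5, p_4 = 5*555 + 61 = 2836, q_4 = 5*464 + 51 = 2371.
  i=5: a_5=8, p_5 = 8*2836 + 555 = 23243, q_5 = 8*2371 + 464 = 19432.
  i=6: a_6=12, p_6 = 12*23243 + 2836 = 281752, q_6 = 12*19432 + 2371 = 235555.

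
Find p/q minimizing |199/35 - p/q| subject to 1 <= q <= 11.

57/10

Expand x = 199/35 as a continued fraction with the Euclidean algorithm:
  199 = 5*35 + 24, so a_0 = 5.
  35 = 1*24 + 11, so a_1 = 1.
  24 = 2*11 + 2, so a_2 = 2.
  11 = 5*2 + 1, so a_3 = 5.
  2 = 2*1 + 0, so a_4 = 2.
so x = [5; 1, 2, 5, 2].
Convergents (p_i = a_i*p_{i-1} + p_{i-2}, q_i = a_i*q_{i-1} + q_{i-2} with p_{-2}=0, p_{-1}=1, q_{-2}=1, q_{-1}=0), until the denominator exceeds 11:
  i=0: a_0=5, p_0 = 5*1 + 0 = 5, q_0 = 5*0 + 1 = 1.
  i=1: a_1=1, p_1 = 1*5 + 1 = 6, q_1 = 1*1 + 0 = 1.
  i=2: a_2=2, p_2 = 2*6 + 5 = 17, q_2 = 2*1 + 1 = 3.
  i=3: a_3=5, p_3 = 5*17 + 6 = 91, q_3 = 5*3 + 1 = 16.
q_3 = 16 > 11, so the last convergent with denominator <= 11 is p_2/q_2 = 17/3.
The closest fraction with denominator <= 11 is either p_2/q_2 or the intermediate fraction (k*p_2 + p_1)/(k*q_2 + q_1) with the largest k >= 1 whose denominator stays <= 11; these approach x as k grows, and every other convergent or intermediate fraction in range is farther away.
Largest k: floor((11 - q_1)/q_2) = floor((11 - 1)/3) = 3.
That gives (3*17 + 6)/(3*3 + 1) = 57/10.
Compare the errors: |x - 17/3| = |199*3 - 17*35|/(35*3) = 2/105, and |x - 57/10| = |199*10 - 57*35|/(35*10) = 5/350.
Cross-multiplying, 5*105 = 525 < 700 = 2*350, so 5/350 is smaller: the intermediate fraction 57/10 is closer to x than 17/3.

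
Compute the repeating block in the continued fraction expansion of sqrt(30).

Write x_i = (sqrt(30) + m_i)/d_i with (m_0, d_0) = (0, 1). a_0 = floor(sqrt(30)) = 5, since 5^2 = 25 <= 30 < 36 = 6^2.
Iterate m_{i+1} = d_i*a_i - m_i, d_{i+1} = (30 - m_{i+1}^2)/d_i, a_{i+1} = floor((a_0 + m_{i+1})/d_{i+1}):
  m_1 = 1*5 - 0 = 5, d_1 = (30 - 5^2)/1 = 5/1 = 5, a_1 = floor((5 + 5)/5) = 2.
  m_2 = 5*2 - 5 = 5, d_2 = (30 - 5^2)/5 = 5/5 = 1, a_2 = floor((5 + 5)/1) = 10.
  m_3 = 1*10 - 5 = 5, d_3 = (30 - 5^2)/1 = 5/1 = 5: (m_3, d_3) = (m_1, d_1) = (5, 5), so from here the quotients repeat a_1, a_2; the period length is 2.
Hence the expansion of sqrt(30) is a_0 = 5 followed by the repeating block 2, 10 (period 2).

[5; (2, 10)]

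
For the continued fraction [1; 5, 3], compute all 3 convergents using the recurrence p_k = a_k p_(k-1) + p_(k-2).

1/1, 6/5, 19/16

Using the convergent recurrence p_i = a_i*p_{i-1} + p_{i-2}, q_i = a_i*q_{i-1} + q_{i-2} with p_{-2}=0, p_{-1}=1, q_{-2}=1, q_{-1}=0:
  i=0: a_0=1, p_0 = 1*1 + 0 = 1, q_0 = 1*0 + 1 = 1.
  i=1: a_1=5, p_1 = 5*1 + 1 = 6, q_1 = 5*1 + 0 = 5.
  i=2: a_2=3, p_2 = 3*6 + 1 = 19, q_2 = 3*5 + 1 = 16.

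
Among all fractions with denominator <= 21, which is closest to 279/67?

Expand x = 279/67 as a continued fraction with the Euclidean algorithm:
  279 = 4*67 + 11, so a_0 = 4.
  67 = 6*11 + 1, so a_1 = 6.
  11 = 11*1 + 0, so a_2 = 11.
so x = [4; 6, 11].
Convergents (p_i = a_i*p_{i-1} + p_{i-2}, q_i = a_i*q_{i-1} + q_{i-2} with p_{-2}=0, p_{-1}=1, q_{-2}=1, q_{-1}=0), until the denominator exceeds 21:
  i=0: a_0=4, p_0 = 4*1 + 0 = 4, q_0 = 4*0 + 1 = 1.
  i=1: a_1=6, p_1 = 6*4 + 1 = 25, q_1 = 6*1 + 0 = 6.
  i=2: a_2=11, p_2 = 11*25 + 4 = 279, q_2 = 11*6 + 1 = 67.
q_2 = 67 > 21, so the last convergent with denominator <= 21 is p_1/q_1 = 25/6.
The closest fraction with denominator <= 21 is either p_1/q_1 or the intermediate fraction (k*p_1 + p_0)/(k*q_1 + q_0) with the largest k >= 1 whose denominator stays <= 21; these approach x as k grows, and every other convergent or intermediate fraction in range is farther away.
Largest k: floor((21 - q_0)/q_1) = floor((21 - 1)/6) = 3.
That gives (3*25 + 4)/(3*6 + 1) = 79/19.
Compare the errors: |x - 25/6| = |279*6 - 25*67|/(67*6) = 1/402, and |x - 79/19| = |279*19 - 79*67|/(67*19) = 8/1273.
Cross-multiplying, 1*1273 = 1273 < 3216 = 8*402, so 1/402 is smaller: the convergent 25/6 is closer to x than 79/19.

25/6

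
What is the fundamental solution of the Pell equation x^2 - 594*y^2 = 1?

(x, y) = (1098305, 45064)

First expand sqrt(594) as a continued fraction. With x_i = (sqrt(594) + m_i)/d_i and (m_0, d_0) = (0, 1): a_0 = floor(sqrt(594)) = 24, since 24^2 = 576 <= 594 < 625 = 25^2.
Iterate m_{i+1} = d_i*a_i - m_i, d_{i+1} = (594 - m_{i+1}^2)/d_i, a_{i+1} = floor((a_0 + m_{i+1})/d_{i+1}):
  m_1 = 1*24 - 0 = 24, d_1 = (594 - 24^2)/1 = 18/1 = 18, a_1 = floor((24 + 24)/18) = 2.
  m_2 = 18*2 - 24 = 12, d_2 = (594 - 12^2)/18 = 450/18 = 25, a_2 = floor((24 + 12)/25) = 1.
  m_3 = 25*1 - 12 = 13, d_3 = (594 - 13^2)/25 = 425/25 = 17, a_3 = floor((24 + 13)/17) = 2.
  m_4 = 17*2 - 13 = 21, d_4 = (594 - 21^2)/17 = 153/17 = 9, a_4 = floor((24 + 21)/9) = 5.
  m_5 = 9*5 - 21 = 24, d_5 = (594 - 24^2)/9 = 18/9 = 2, a_5 = floor((24 + 24)/2) = 24.
  m_6 = 2*24 - 24 = 24, d_6 = (594 - 24^2)/2 = 18/2 = 9, a_6 = floor((24 + 24)/9) = 5.
  m_7 = 9*5 - 24 = 21, d_7 = (594 - 21^2)/9 = 153/9 = 17, a_7 = floor((24 + 21)/17) = 2.
  m_8 = 17*2 - 21 = 13, d_8 = (594 - 13^2)/17 = 425/17 = 25, a_8 = floor((24 + 13)/25) = 1.
  m_9 = 25*1 - 13 = 12, d_9 = (594 - 12^2)/25 = 450/25 = 18, a_9 = floor((24 + 12)/18) = 2.
  m_10 = 18*2 - 12 = 24, d_10 = (594 - 24^2)/18 = 18/18 = 1, a_10 = floor((24 + 24)/1) = 48.
  m_11 = 1*48 - 24 = 24, d_11 = (594 - 24^2)/1 = 18/1 = 18: (m_11, d_11) = (m_1, d_1) = (24, 18), so from here the quotients repeat a_1, ..., a_10; the period length is 10.
So sqrt(594) = [24; (2, 1, 2, 5, 24, 5, 2, 1, 2, 48)] with period length k = 10.
k is even, so the fundamental solution of x^2 - 594y^2 = 1 is (p_{k-1}, q_{k-1}) = (p_9, q_9); compute convergents through index 9.
Convergents (p_i = a_i*p_{i-1} + p_{i-2}, q_i = a_i*q_{i-1} + q_{i-2} with p_{-2}=0, p_{-1}=1, q_{-2}=1, q_{-1}=0):
  i=0: a_0=24, p_0 = 24*1 + 0 = 24, q_0 = 24*0 + 1 = 1.
  i=1: a_1=2, p_1 = 2*24 + 1 = 49, q_1 = 2*1 + 0 = 2.
  i=2: a_2=1, p_2 = 1*49 + 24 = 73, q_2 = 1*2 + 1 = 3.
  i=3: a_3=2, p_3 = 2*73 + 49 = 195, q_3 = 2*3 + 2 = 8.
  i=4: a_4=5, p_4 = 5*195 + 73 = 1048, q_4 = 5*8 + 3 = 43.
  i=5: a_5=24, p_5 = 24*1048 + 195 = 25347, q_5 = 24*43 + 8 = 1040.
  i=6: a_6=5, p_6 = 5*25347 + 1048 = 127783, q_6 = 5*1040 + 43 = 5243.
  i=7: a_7=2, p_7 = 2*127783 + 25347 = 280913, q_7 = 2*5243 + 1040 = 11526.
  i=8: a_8=1, p_8 = 1*280913 + 127783 = 408696, q_8 = 1*11526 + 5243 = 16769.
  i=9: a_9=2, p_9 = 2*408696 + 280913 = 1098305, q_9 = 2*16769 + 11526 = 45064.
Check: 1098305^2 - 594*45064^2 = 1206273873025 - 1206273873024 = 1, so (x, y) = (1098305, 45064) solves the equation, and by the theorem it is the least positive solution.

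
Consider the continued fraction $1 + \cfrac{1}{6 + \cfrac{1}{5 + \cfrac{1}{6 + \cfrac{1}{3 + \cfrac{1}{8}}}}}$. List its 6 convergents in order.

Using the convergent recurrence p_i = a_i*p_{i-1} + p_{i-2}, q_i = a_i*q_{i-1} + q_{i-2} with p_{-2}=0, p_{-1}=1, q_{-2}=1, q_{-1}=0:
  i=0: a_0=1, p_0 = 1*1 + 0 = 1, q_0 = 1*0 + 1 = 1.
  i=1: a_1=6, p_1 = 6*1 + 1 = 7, q_1 = 6*1 + 0 = 6.
  i=2: a_2=5, p_2 = 5*7 + 1 = 36, q_2 = 5*6 + 1 = 31.
  i=3: a_3=6, p_3 = 6*36 + 7 = 223, q_3 = 6*31 + 6 = 192.
  i=4: a_4=3, p_4 = 3*223 + 36 = 705, q_4 = 3*192 + 31 = 607.
  i=5: a_5=8, p_5 = 8*705 + 223 = 5863, q_5 = 8*607 + 192 = 5048.

1/1, 7/6, 36/31, 223/192, 705/607, 5863/5048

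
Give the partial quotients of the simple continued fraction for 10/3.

Run the Euclidean algorithm on 10 and 3; the successive quotients are the partial quotients a_0, a_1, ... (each step inverts the fractional part left over by the previous one):
  10 = 3*3 + 1, so a_0 = 3.
  3 = 3*1 + 0, so a_1 = 3.
The remainder reaches 0 after 2 divisions, so the expansion has 2 partial quotients, read off in order.

[3; 3]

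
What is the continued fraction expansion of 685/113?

Run the Euclidean algorithm on 685 and 113; the successive quotients are the partial quotients a_0, a_1, ... (each step inverts the fractional part left over by the previous one):
  685 = 6*113 + 7, so a_0 = 6.
  113 = 16*7 + 1, so a_1 = 16.
  7 = 7*1 + 0, so a_2 = 7.
The remainder reaches 0 after 3 divisions, so the expansion has 3 partial quotients, read off in order.

[6; 16, 7]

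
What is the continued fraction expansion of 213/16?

Run the Euclidean algorithm on 213 and 16; the successive quotients are the partial quotients a_0, a_1, ... (each step inverts the fractional part left over by the previous one):
  213 = 13*16 + 5, so a_0 = 13.
  16 = 3*5 + 1, so a_1 = 3.
  5 = 5*1 + 0, so a_2 = 5.
The remainder reaches 0 after 3 divisions, so the expansion has 3 partial quotients, read off in order.

[13; 3, 5]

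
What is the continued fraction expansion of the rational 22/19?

[1; 6, 3]

Run the Euclidean algorithm on 22 and 19; the successive quotients are the partial quotients a_0, a_1, ... (each step inverts the fractional part left over by the previous one):
  22 = 1*19 + 3, so a_0 = 1.
  19 = 6*3 + 1, so a_1 = 6.
  3 = 3*1 + 0, so a_2 = 3.
The remainder reaches 0 after 3 divisions, so the expansion has 3 partial quotients, read off in order.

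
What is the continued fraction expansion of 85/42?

Run the Euclidean algorithm on 85 and 42; the successive quotients are the partial quotients a_0, a_1, ... (each step inverts the fractional part left over by the previous one):
  85 = 2*42 + 1, so a_0 = 2.
  42 = 42*1 + 0, so a_1 = 42.
The remainder reaches 0 after 2 divisions, so the expansion has 2 partial quotients, read off in order.

[2; 42]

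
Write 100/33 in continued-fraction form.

[3; 33]

Run the Euclidean algorithm on 100 and 33; the successive quotients are the partial quotients a_0, a_1, ... (each step inverts the fractional part left over by the previous one):
  100 = 3*33 + 1, so a_0 = 3.
  33 = 33*1 + 0, so a_1 = 33.
The remainder reaches 0 after 2 divisions, so the expansion has 2 partial quotients, read off in order.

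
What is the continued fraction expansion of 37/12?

[3; 12]

Run the Euclidean algorithm on 37 and 12; the successive quotients are the partial quotients a_0, a_1, ... (each step inverts the fractional part left over by the previous one):
  37 = 3*12 + 1, so a_0 = 3.
  12 = 12*1 + 0, so a_1 = 12.
The remainder reaches 0 after 2 divisions, so the expansion has 2 partial quotients, read off in order.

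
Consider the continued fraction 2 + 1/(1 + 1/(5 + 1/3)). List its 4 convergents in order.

2/1, 3/1, 17/6, 54/19

Using the convergent recurrence p_i = a_i*p_{i-1} + p_{i-2}, q_i = a_i*q_{i-1} + q_{i-2} with p_{-2}=0, p_{-1}=1, q_{-2}=1, q_{-1}=0:
  i=0: a_0=2, p_0 = 2*1 + 0 = 2, q_0 = 2*0 + 1 = 1.
  i=1: a_1=1, p_1 = 1*2 + 1 = 3, q_1 = 1*1 + 0 = 1.
  i=2: a_2=5, p_2 = 5*3 + 2 = 17, q_2 = 5*1 + 1 = 6.
  i=3: a_3=3, p_3 = 3*17 + 3 = 54, q_3 = 3*6 + 1 = 19.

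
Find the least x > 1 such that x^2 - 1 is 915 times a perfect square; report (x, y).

First expand sqrt(915) as a continued fraction. With x_i = (sqrt(915) + m_i)/d_i and (m_0, d_0) = (0, 1): a_0 = floor(sqrt(915)) = 30, since 30^2 = 900 <= 915 < 961 = 31^2.
Iterate m_{i+1} = d_i*a_i - m_i, d_{i+1} = (915 - m_{i+1}^2)/d_i, a_{i+1} = floor((a_0 + m_{i+1})/d_{i+1}):
  m_1 = 1*30 - 0 = 30, d_1 = (915 - 30^2)/1 = 15/1 = 15, a_1 = floor((30 + 30)/15) = 4.
  m_2 = 15*4 - 30 = 30, d_2 = (915 - 30^2)/15 = 15/15 = 1, a_2 = floor((30 + 30)/1) = 60.
  m_3 = 1*60 - 30 = 30, d_3 = (915 - 30^2)/1 = 15/1 = 15: (m_3, d_3) = (m_1, d_1) = (30, 15), so from here the quotients repeat a_1, a_2; the period length is 2.
So sqrt(915) = [30; (4, 60)] with period length k = 2.
k is even, so the fundamental solution of x^2 - 915y^2 = 1 is (p_{k-1}, q_{k-1}) = (p_1, q_1); compute convergents through index 1.
Convergents (p_i = a_i*p_{i-1} + p_{i-2}, q_i = a_i*q_{i-1} + q_{i-2} with p_{-2}=0, p_{-1}=1, q_{-2}=1, q_{-1}=0):
  i=0: a_0=30, p_0 = 30*1 + 0 = 30, q_0 = 30*0 + 1 = 1.
  i=1: a_1=4, p_1 = 4*30 + 1 = 121, q_1 = 4*1 + 0 = 4.
Check: 121^2 - 915*4^2 = 14641 - 14640 = 1, so (x, y) = (121, 4) solves the equation, and by the theorem it is the least positive solution.

(x, y) = (121, 4)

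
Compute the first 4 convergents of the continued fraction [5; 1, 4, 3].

Using the convergent recurrence p_i = a_i*p_{i-1} + p_{i-2}, q_i = a_i*q_{i-1} + q_{i-2} with p_{-2}=0, p_{-1}=1, q_{-2}=1, q_{-1}=0:
  i=0: a_0=5, p_0 = 5*1 + 0 = 5, q_0 = 5*0 + 1 = 1.
  i=1: a_1=1, p_1 = 1*5 + 1 = 6, q_1 = 1*1 + 0 = 1.
  i=2: a_2=4, p_2 = 4*6 + 5 = 29, q_2 = 4*1 + 1 = 5.
  i=3: a_3=3, p_3 = 3*29 + 6 = 93, q_3 = 3*5 + 1 = 16.

5/1, 6/1, 29/5, 93/16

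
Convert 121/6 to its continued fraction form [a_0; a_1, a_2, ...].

[20; 6]

Run the Euclidean algorithm on 121 and 6; the successive quotients are the partial quotients a_0, a_1, ... (each step inverts the fractional part left over by the previous one):
  121 = 20*6 + 1, so a_0 = 20.
  6 = 6*1 + 0, so a_1 = 6.
The remainder reaches 0 after 2 divisions, so the expansion has 2 partial quotients, read off in order.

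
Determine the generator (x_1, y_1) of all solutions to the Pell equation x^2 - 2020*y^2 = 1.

(x, y) = (809, 18)

First expand sqrt(2020) as a continued fraction. With x_i = (sqrt(2020) + m_i)/d_i and (m_0, d_0) = (0, 1): a_0 = floor(sqrt(2020)) = 44, since 44^2 = 1936 <= 2020 < 2025 = 45^2.
Iterate m_{i+1} = d_i*a_i - m_i, d_{i+1} = (2020 - m_{i+1}^2)/d_i, a_{i+1} = floor((a_0 + m_{i+1})/d_{i+1}):
  m_1 = 1*44 - 0 = 44, d_1 = (2020 - 44^2)/1 = 84/1 = 84, a_1 = floor((44 + 44)/84) = 1.
  m_2 = 84*1 - 44 = 40, d_2 = (2020 - 40^2)/84 = 420/84 = 5, a_2 = floor((44 + 40)/5) = 16.
  m_3 = 5*16 - 40 = 40, d_3 = (2020 - 40^2)/5 = 420/5 = 84, a_3 = floor((44 + 40)/84) = 1.
  m_4 = 84*1 - 40 = 44, d_4 = (2020 - 44^2)/84 = 84/84 = 1, a_4 = floor((44 + 44)/1) = 88.
  m_5 = 1*88 - 44 = 44, d_5 = (2020 - 44^2)/1 = 84/1 = 84: (m_5, d_5) = (m_1, d_1) = (44, 84), so from here the quotients repeat a_1, ..., a_4; the period length is 4.
So sqrt(2020) = [44; (1, 16, 1, 88)] with period length k = 4.
k is even, so the fundamental solution of x^2 - 2020y^2 = 1 is (p_{k-1}, q_{k-1}) = (p_3, q_3); compute convergents through index 3.
Convergents (p_i = a_i*p_{i-1} + p_{i-2}, q_i = a_i*q_{i-1} + q_{i-2} with p_{-2}=0, p_{-1}=1, q_{-2}=1, q_{-1}=0):
  i=0: a_0=44, p_0 = 44*1 + 0 = 44, q_0 = 44*0 + 1 = 1.
  i=1: a_1=1, p_1 = 1*44 + 1 = 45, q_1 = 1*1 + 0 = 1.
  i=2: a_2=16, p_2 = 16*45 + 44 = 764, q_2 = 16*1 + 1 = 17.
  i=3: a_3=1, p_3 = 1*764 + 45 = 809, q_3 = 1*17 + 1 = 18.
Check: 809^2 - 2020*18^2 = 654481 - 654480 = 1, so (x, y) = (809, 18) solves the equation, and by the theorem it is the least positive solution.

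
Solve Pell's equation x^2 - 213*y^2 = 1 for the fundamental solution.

(x, y) = (194399, 13320)

First expand sqrt(213) as a continued fraction. With x_i = (sqrt(213) + m_i)/d_i and (m_0, d_0) = (0, 1): a_0 = floor(sqrt(213)) = 14, since 14^2 = 196 <= 213 < 225 = 15^2.
Iterate m_{i+1} = d_i*a_i - m_i, d_{i+1} = (213 - m_{i+1}^2)/d_i, a_{i+1} = floor((a_0 + m_{i+1})/d_{i+1}):
  m_1 = 1*14 - 0 = 14, d_1 = (213 - 14^2)/1 = 17/1 = 17, a_1 = floor((14 + 14)/17) = 1.
  m_2 = 17*1 - 14 = 3, d_2 = (213 - 3^2)/17 = 204/17 = 12, a_2 = floor((14 + 3)/12) = 1.
  m_3 = 12*1 - 3 = 9, d_3 = (213 - 9^2)/12 = 132/12 = 11, a_3 = floor((14 + 9)/11) = 2.
  m_4 = 11*2 - 9 = 13, d_4 = (213 - 13^2)/11 = 44/11 = 4, a_4 = floor((14 + 13)/4) = 6.
  m_5 = 4*6 - 13 = 11, d_5 = (213 - 11^2)/4 = 92/4 = 23, a_5 = floor((14 + 11)/23) = 1.
  m_6 = 23*1 - 11 = 12, d_6 = (213 - 12^2)/23 = 69/23 = 3, a_6 = floor((14 + 12)/3) = 8.
  m_7 = 3*8 - 12 = 12, d_7 = (213 - 12^2)/3 = 69/3 = 23, a_7 = floor((14 + 12)/23) = 1.
  m_8 = 23*1 - 12 = 11, d_8 = (213 - 11^2)/23 = 92/23 = 4, a_8 = floor((14 + 11)/4) = 6.
  m_9 = 4*6 - 11 = 13, d_9 = (213 - 13^2)/4 = 44/4 = 11, a_9 = floor((14 + 13)/11) = 2.
  m_10 = 11*2 - 13 = 9, d_10 = (213 - 9^2)/11 = 132/11 = 12, a_10 = floor((14 + 9)/12) = 1.
  m_11 = 12*1 - 9 = 3, d_11 = (213 - 3^2)/12 = 204/12 = 17, a_11 = floor((14 + 3)/17) = 1.
  m_12 = 17*1 - 3 = 14, d_12 = (213 - 14^2)/17 = 17/17 = 1, a_12 = floor((14 + 14)/1) = 28.
  m_13 = 1*28 - 14 = 14, d_13 = (213 - 14^2)/1 = 17/1 = 17: (m_13, d_13) = (m_1, d_1) = (14, 17), so from here the quotients repeat a_1, ..., a_12; the period length is 12.
So sqrt(213) = [14; (1, 1, 2, 6, 1, 8, 1, 6, 2, 1, 1, 28)] with period length k = 12.
k is even, so the fundamental solution of x^2 - 213y^2 = 1 is (p_{k-1}, q_{k-1}) = (p_11, q_11); compute convergents through index 11.
Convergents (p_i = a_i*p_{i-1} + p_{i-2}, q_i = a_i*q_{i-1} + q_{i-2} with p_{-2}=0, p_{-1}=1, q_{-2}=1, q_{-1}=0):
  i=0: a_0=14, p_0 = 14*1 + 0 = 14, q_0 = 14*0 + 1 = 1.
  i=1: a_1=1, p_1 = 1*14 + 1 = 15, q_1 = 1*1 + 0 = 1.
  i=2: a_2=1, p_2 = 1*15 + 14 = 29, q_2 = 1*1 + 1 = 2.
  i=3: a_3=2, p_3 = 2*29 + 15 = 73, q_3 = 2*2 + 1 = 5.
  i=4: a_4=6, p_4 = 6*73 + 29 = 467, q_4 = 6*5 + 2 = 32.
  i=5: a_5=1, p_5 = 1*467 + 73 = 540, q_5 = 1*32 + 5 = 37.
  i=6: a_6=8, p_6 = 8*540 + 467 = 4787, q_6 = 8*37 + 32 = 328.
  i=7: a_7=1, p_7 = 1*4787 + 540 = 5327, q_7 = 1*328 + 37 = 365.
  i=8: a_8=6, p_8 = 6*5327 + 4787 = 36749, q_8 = 6*365 + 328 = 2518.
  i=9: a_9=2, p_9 = 2*36749 + 5327 = 78825, q_9 = 2*2518 + 365 = 5401.
  i=10: a_10=1, p_10 = 1*78825 + 36749 = 115574, q_10 = 1*5401 + 2518 = 7919.
  i=11: a_11=1, p_11 = 1*115574 + 78825 = 194399, q_11 = 1*7919 + 5401 = 13320.
Check: 194399^2 - 213*13320^2 = 37790971201 - 37790971200 = 1, so (x, y) = (194399, 13320) solves the equation, and by the theorem it is the least positive solution.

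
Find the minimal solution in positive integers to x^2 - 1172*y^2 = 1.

First expand sqrt(1172) as a continued fraction. With x_i = (sqrt(1172) + m_i)/d_i and (m_0, d_0) = (0, 1): a_0 = floor(sqrt(1172)) = 34, since 34^2 = 1156 <= 1172 < 1225 = 35^2.
Iterate m_{i+1} = d_i*a_i - m_i, d_{i+1} = (1172 - m_{i+1}^2)/d_i, a_{i+1} = floor((a_0 + m_{i+1})/d_{i+1}):
  m_1 = 1*34 - 0 = 34, d_1 = (1172 - 34^2)/1 = 16/1 = 16, a_1 = floor((34 + 34)/16) = 4.
  m_2 = 16*4 - 34 = 30, d_2 = (1172 - 30^2)/16 = 272/16 = 17, a_2 = floor((34 + 30)/17) = 3.
  m_3 = 17*3 - 30 = 21, d_3 = (1172 - 21^2)/17 = 731/17 = 43, a_3 = floor((34 + 21)/43) = 1.
  m_4 = 43*1 - 21 = 22, d_4 = (1172 - 22^2)/43 = 688/43 = 16, a_4 = floor((34 + 22)/16) = 3.
  m_5 = 16*3 - 22 = 26, d_5 = (1172 - 26^2)/16 = 496/16 = 31, a_5 = floor((34 + 26)/31) = 1.
  m_6 = 31*1 - 26 = 5, d_6 = (1172 - 5^2)/31 = 1147/31 = 37, a_6 = floor((34 + 5)/37) = 1.
  m_7 = 37*1 - 5 = 32, d_7 = (1172 - 32^2)/37 = 148/37 = 4, a_7 = floor((34 + 32)/4) = 16.
  m_8 = 4*16 - 32 = 32, d_8 = (1172 - 32^2)/4 = 148/4 = 37, a_8 = floor((34 + 32)/37) = 1.
  m_9 = 37*1 - 32 = 5, d_9 = (1172 - 5^2)/37 = 1147/37 = 31, a_9 = floor((34 + 5)/31) = 1.
  m_10 = 31*1 - 5 = 26, d_10 = (1172 - 26^2)/31 = 496/31 = 16, a_10 = floor((34 + 26)/16) = 3.
  m_11 = 16*3 - 26 = 22, d_11 = (1172 - 22^2)/16 = 688/16 = 43, a_11 = floor((34 + 22)/43) = 1.
  m_12 = 43*1 - 22 = 21, d_12 = (1172 - 21^2)/43 = 731/43 = 17, a_12 = floor((34 + 21)/17) = 3.
  m_13 = 17*3 - 21 = 30, d_13 = (1172 - 30^2)/17 = 272/17 = 16, a_13 = floor((34 + 30)/16) = 4.
  m_14 = 16*4 - 30 = 34, d_14 = (1172 - 34^2)/16 = 16/16 = 1, a_14 = floor((34 + 34)/1) = 68.
  m_15 = 1*68 - 34 = 34, d_15 = (1172 - 34^2)/1 = 16/1 = 16: (m_15, d_15) = (m_1, d_1) = (34, 16), so from here the quotients repeat a_1, ..., a_14; the period length is 14.
So sqrt(1172) = [34; (4, 3, 1, 3, 1, 1, 16, 1, 1, 3, 1, 3, 4, 68)] with period length k = 14.
k is even, so the fundamental solution of x^2 - 1172y^2 = 1 is (p_{k-1}, q_{k-1}) = (p_13, q_13); compute convergents through index 13.
Convergents (p_i = a_i*p_{i-1} + p_{i-2}, q_i = a_i*q_{i-1} + q_{i-2} with p_{-2}=0, p_{-1}=1, q_{-2}=1, q_{-1}=0):
  i=0: a_0=34, p_0 = 34*1 + 0 = 34, q_0 = 34*0 + 1 = 1.
  i=1: a_1=4, p_1 = 4*34 + 1 = 137, q_1 = 4*1 + 0 = 4.
  i=2: a_2=3, p_2 = 3*137 + 34 = 445, q_2 = 3*4 + 1 = 13.
  i=3: a_3=1, p_3 = 1*445 + 137 = 582, q_3 = 1*13 + 4 = 17.
  i=4: a_4=3, p_4 = 3*582 + 445 = 2191, q_4 = 3*17 + 13 = 64.
  i=5: a_5=1, p_5 = 1*2191 + 582 = 2773, q_5 = 1*64 + 17 = 81.
  i=6: a_6=1, p_6 = 1*2773 + 2191 = 4964, q_6 = 1*81 + 64 = 145.
  i=7: a_7=16, p_7 = 16*4964 + 2773 = 82197, q_7 = 16*145 + 81 = 2401.
  i=8: a_8=1, p_8 = 1*82197 + 4964 = 87161, q_8 = 1*2401 + 145 = 2546.
  i=9: a_9=1, p_9 = 1*87161 + 82197 = 169358, q_9 = 1*2546 + 2401 = 4947.
  i=10: a_10=3, p_10 = 3*169358 + 87161 = 595235, q_10 = 3*4947 + 2546 = 17387.
  i=11: a_11=1, p_11 = 1*595235 + 169358 = 764593, q_11 = 1*17387 + 4947 = 22334.
  i=12: a_12=3, p_12 = 3*764593 + 595235 = 2889014, q_12 = 3*22334 + 17387 = 84389.
  i=13: a_13=4, p_13 = 4*2889014 + 764593 = 12320649, q_13 = 4*84389 + 22334 = 359890.
Check: 12320649^2 - 1172*359890^2 = 151798391781201 - 151798391781200 = 1, so (x, y) = (12320649, 359890) solves the equation, and by the theorem it is the least positive solution.

(x, y) = (12320649, 359890)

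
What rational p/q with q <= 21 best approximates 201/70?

Expand x = 201/70 as a continued fraction with the Euclidean algorithm:
  201 = 2*70 + 61, so a_0 = 2.
  70 = 1*61 + 9, so a_1 = 1.
  61 = 6*9 + 7, so a_2 = 6.
  9 = 1*7 + 2, so a_3 = 1.
  7 = 3*2 + 1, so a_4 = 3.
  2 = 2*1 + 0, so a_5 = 2.
so x = [2; 1, 6, 1, 3, 2].
Convergents (p_i = a_i*p_{i-1} + p_{i-2}, q_i = a_i*q_{i-1} + q_{i-2} with p_{-2}=0, p_{-1}=1, q_{-2}=1, q_{-1}=0), until the denominator exceeds 21:
  i=0: a_0=2, p_0 = 2*1 + 0 = 2, q_0 = 2*0 + 1 = 1.
  i=1: a_1=1, p_1 = 1*2 + 1 = 3, q_1 = 1*1 + 0 = 1.
  i=2: a_2=6, p_2 = 6*3 + 2 = 20, q_2 = 6*1 + 1 = 7.
  i=3: a_3=1, p_3 = 1*20 + 3 = 23, q_3 = 1*7 + 1 = 8.
  i=4: a_4=3, p_4 = 3*23 + 20 = 89, q_4 = 3*8 + 7 = 31.
q_4 = 31 > 21, so the last convergent with denominator <= 21 is p_3/q_3 = 23/8.
The closest fraction with denominator <= 21 is either p_3/q_3 or the intermediate fraction (k*p_3 + p_2)/(k*q_3 + q_2) with the largest k >= 1 whose denominator stays <= 21; these approach x as k grows, and every other convergent or intermediate fraction in range is farther away.
Largest k: floor((21 - q_2)/q_3) = floor((21 - 7)/8) = 1.
That gives (1*23 + 20)/(1*8 + 7) = 43/15.
Compare the errors: |x - 23/8| = |201*8 - 23*70|/(70*8) = 2/560, and |x - 43/15| = |201*15 - 43*70|/(70*15) = 5/1050.
Cross-multiplying, 2*1050 = 2100 < 2800 = 5*560, so 2/560 is smaller: the convergent 23/8 is closer to x than 43/15.

23/8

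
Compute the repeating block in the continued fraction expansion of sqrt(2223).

[47; (6, 1, 2, 1, 1, 1, 2, 1, 6, 94)]

Write x_i = (sqrt(2223) + m_i)/d_i with (m_0, d_0) = (0, 1). a_0 = floor(sqrt(2223)) = 47, since 47^2 = 2209 <= 2223 < 2304 = 48^2.
Iterate m_{i+1} = d_i*a_i - m_i, d_{i+1} = (2223 - m_{i+1}^2)/d_i, a_{i+1} = floor((a_0 + m_{i+1})/d_{i+1}):
  m_1 = 1*47 - 0 = 47, d_1 = (2223 - 47^2)/1 = 14/1 = 14, a_1 = floor((47 + 47)/14) = 6.
  m_2 = 14*6 - 47 = 37, d_2 = (2223 - 37^2)/14 = 854/14 = 61, a_2 = floor((47 + 37)/61) = 1.
  m_3 = 61*1 - 37 = 24, d_3 = (2223 - 24^2)/61 = 1647/61 = 27, a_3 = floor((47 + 24)/27) = 2.
  m_4 = 27*2 - 24 = 30, d_4 = (2223 - 30^2)/27 = 1323/27 = 49, a_4 = floor((47 + 30)/49) = 1.
  m_5 = 49*1 - 30 = 19, d_5 = (2223 - 19^2)/49 = 1862/49 = 38, a_5 = floor((47 + 19)/38) = 1.
  m_6 = 38*1 - 19 = 19, d_6 = (2223 - 19^2)/38 = 1862/38 = 49, a_6 = floor((47 + 19)/49) = 1.
  m_7 = 49*1 - 19 = 30, d_7 = (2223 - 30^2)/49 = 1323/49 = 27, a_7 = floor((47 + 30)/27) = 2.
  m_8 = 27*2 - 30 = 24, d_8 = (2223 - 24^2)/27 = 1647/27 = 61, a_8 = floor((47 + 24)/61) = 1.
  m_9 = 61*1 - 24 = 37, d_9 = (2223 - 37^2)/61 = 854/61 = 14, a_9 = floor((47 + 37)/14) = 6.
  m_10 = 14*6 - 37 = 47, d_10 = (2223 - 47^2)/14 = 14/14 = 1, a_10 = floor((47 + 47)/1) = 94.
  m_11 = 1*94 - 47 = 47, d_11 = (2223 - 47^2)/1 = 14/1 = 14: (m_11, d_11) = (m_1, d_1) = (47, 14), so from here the quotients repeat a_1, ..., a_10; the period length is 10.
Hence the expansion of sqrt(2223) is a_0 = 47 followed by the repeating block 6, 1, 2, 1, 1, 1, 2, 1, 6, 94 (period 10).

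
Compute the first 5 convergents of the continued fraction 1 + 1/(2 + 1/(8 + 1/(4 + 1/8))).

Using the convergent recurrence p_i = a_i*p_{i-1} + p_{i-2}, q_i = a_i*q_{i-1} + q_{i-2} with p_{-2}=0, p_{-1}=1, q_{-2}=1, q_{-1}=0:
  i=0: a_0=1, p_0 = 1*1 + 0 = 1, q_0 = 1*0 + 1 = 1.
  i=1: a_1=2, p_1 = 2*1 + 1 = 3, q_1 = 2*1 + 0 = 2.
  i=2: a_2=8, p_2 = 8*3 + 1 = 25, q_2 = 8*2 + 1 = 17.
  i=3: a_3=4, p_3 = 4*25 + 3 = 103, q_3 = 4*17 + 2 = 70.
  i=4: a_4=8, p_4 = 8*103 + 25 = 849, q_4 = 8*70 + 17 = 577.

1/1, 3/2, 25/17, 103/70, 849/577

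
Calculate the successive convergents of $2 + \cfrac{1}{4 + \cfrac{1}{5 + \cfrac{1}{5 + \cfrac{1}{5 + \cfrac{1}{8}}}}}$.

Using the convergent recurrence p_i = a_i*p_{i-1} + p_{i-2}, q_i = a_i*q_{i-1} + q_{i-2} with p_{-2}=0, p_{-1}=1, q_{-2}=1, q_{-1}=0:
  i=0: a_0=2, p_0 = 2*1 + 0 = 2, q_0 = 2*0 + 1 = 1.
  i=1: a_1=4, p_1 = 4*2 + 1 = 9, q_1 = 4*1 + 0 = 4.
  i=2: a_2=5, p_2 = 5*9 + 2 = 47, q_2 = 5*4 + 1 = 21.
  i=3: a_3=5, p_3 = 5*47 + 9 = 244, q_3 = 5*21 + 4 = 109.
  i=4: a_4=5, p_4 = 5*244 + 47 = 1267, q_4 = 5*109 + 21 = 566.
  i=5: a_5=8, p_5 = 8*1267 + 244 = 10380, q_5 = 8*566 + 109 = 4637.

2/1, 9/4, 47/21, 244/109, 1267/566, 10380/4637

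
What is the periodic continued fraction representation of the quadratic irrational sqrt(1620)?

Write x_i = (sqrt(1620) + m_i)/d_i with (m_0, d_0) = (0, 1). a_0 = floor(sqrt(1620)) = 40, since 40^2 = 1600 <= 1620 < 1681 = 41^2.
Iterate m_{i+1} = d_i*a_i - m_i, d_{i+1} = (1620 - m_{i+1}^2)/d_i, a_{i+1} = floor((a_0 + m_{i+1})/d_{i+1}):
  m_1 = 1*40 - 0 = 40, d_1 = (1620 - 40^2)/1 = 20/1 = 20, a_1 = floor((40 + 40)/20) = 4.
  m_2 = 20*4 - 40 = 40, d_2 = (1620 - 40^2)/20 = 20/20 = 1, a_2 = floor((40 + 40)/1) = 80.
  m_3 = 1*80 - 40 = 40, d_3 = (1620 - 40^2)/1 = 20/1 = 20: (m_3, d_3) = (m_1, d_1) = (40, 20), so from here the quotients repeat a_1, a_2; the period length is 2.
Hence the expansion of sqrt(1620) is a_0 = 40 followed by the repeating block 4, 80 (period 2).

[40; (4, 80)]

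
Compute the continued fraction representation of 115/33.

[3; 2, 16]

Run the Euclidean algorithm on 115 and 33; the successive quotients are the partial quotients a_0, a_1, ... (each step inverts the fractional part left over by the previous one):
  115 = 3*33 + 16, so a_0 = 3.
  33 = 2*16 + 1, so a_1 = 2.
  16 = 16*1 + 0, so a_2 = 16.
The remainder reaches 0 after 3 divisions, so the expansion has 3 partial quotients, read off in order.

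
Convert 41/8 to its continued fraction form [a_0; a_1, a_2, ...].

[5; 8]

Run the Euclidean algorithm on 41 and 8; the successive quotients are the partial quotients a_0, a_1, ... (each step inverts the fractional part left over by the previous one):
  41 = 5*8 + 1, so a_0 = 5.
  8 = 8*1 + 0, so a_1 = 8.
The remainder reaches 0 after 2 divisions, so the expansion has 2 partial quotients, read off in order.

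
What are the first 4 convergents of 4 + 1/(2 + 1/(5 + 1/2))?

4/1, 9/2, 49/11, 107/24

Using the convergent recurrence p_i = a_i*p_{i-1} + p_{i-2}, q_i = a_i*q_{i-1} + q_{i-2} with p_{-2}=0, p_{-1}=1, q_{-2}=1, q_{-1}=0:
  i=0: a_0=4, p_0 = 4*1 + 0 = 4, q_0 = 4*0 + 1 = 1.
  i=1: a_1=2, p_1 = 2*4 + 1 = 9, q_1 = 2*1 + 0 = 2.
  i=2: a_2=5, p_2 = 5*9 + 4 = 49, q_2 = 5*2 + 1 = 11.
  i=3: a_3=2, p_3 = 2*49 + 9 = 107, q_3 = 2*11 + 2 = 24.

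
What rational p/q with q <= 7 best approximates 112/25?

9/2

Expand x = 112/25 as a continued fraction with the Euclidean algorithm:
  112 = 4*25 + 12, so a_0 = 4.
  25 = 2*12 + 1, so a_1 = 2.
  12 = 12*1 + 0, so a_2 = 12.
so x = [4; 2, 12].
Convergents (p_i = a_i*p_{i-1} + p_{i-2}, q_i = a_i*q_{i-1} + q_{i-2} with p_{-2}=0, p_{-1}=1, q_{-2}=1, q_{-1}=0), until the denominator exceeds 7:
  i=0: a_0=4, p_0 = 4*1 + 0 = 4, q_0 = 4*0 + 1 = 1.
  i=1: a_1=2, p_1 = 2*4 + 1 = 9, q_1 = 2*1 + 0 = 2.
  i=2: a_2=12, p_2 = 12*9 + 4 = 112, q_2 = 12*2 + 1 = 25.
q_2 = 25 > 7, so the last convergent with denominator <= 7 is p_1/q_1 = 9/2.
The closest fraction with denominator <= 7 is either p_1/q_1 or the intermediate fraction (k*p_1 + p_0)/(k*q_1 + q_0) with the largest k >= 1 whose denominator stays <= 7; these approach x as k grows, and every other convergent or intermediate fraction in range is farther away.
Largest k: floor((7 - q_0)/q_1) = floor((7 - 1)/2) = 3.
That gives (3*9 + 4)/(3*2 + 1) = 31/7.
Compare the errors: |x - 9/2| = |112*2 - 9*25|/(25*2) = 1/50, and |x - 31/7| = |112*7 - 31*25|/(25*7) = 9/175.
Cross-multiplying, 1*175 = 175 < 450 = 9*50, so 1/50 is smaller: the convergent 9/2 is closer to x than 31/7.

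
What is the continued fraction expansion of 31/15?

Run the Euclidean algorithm on 31 and 15; the successive quotients are the partial quotients a_0, a_1, ... (each step inverts the fractional part left over by the previous one):
  31 = 2*15 + 1, so a_0 = 2.
  15 = 15*1 + 0, so a_1 = 15.
The remainder reaches 0 after 2 divisions, so the expansion has 2 partial quotients, read off in order.

[2; 15]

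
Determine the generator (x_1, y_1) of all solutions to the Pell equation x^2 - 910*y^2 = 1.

First expand sqrt(910) as a continued fraction. With x_i = (sqrt(910) + m_i)/d_i and (m_0, d_0) = (0, 1): a_0 = floor(sqrt(910)) = 30, since 30^2 = 900 <= 910 < 961 = 31^2.
Iterate m_{i+1} = d_i*a_i - m_i, d_{i+1} = (910 - m_{i+1}^2)/d_i, a_{i+1} = floor((a_0 + m_{i+1})/d_{i+1}):
  m_1 = 1*30 - 0 = 30, d_1 = (910 - 30^2)/1 = 10/1 = 10, a_1 = floor((30 + 30)/10) = 6.
  m_2 = 10*6 - 30 = 30, d_2 = (910 - 30^2)/10 = 10/10 = 1, a_2 = floor((30 + 30)/1) = 60.
  m_3 = 1*60 - 30 = 30, d_3 = (910 - 30^2)/1 = 10/1 = 10: (m_3, d_3) = (m_1, d_1) = (30, 10), so from here the quotients repeat a_1, a_2; the period length is 2.
So sqrt(910) = [30; (6, 60)] with period length k = 2.
k is even, so the fundamental solution of x^2 - 910y^2 = 1 is (p_{k-1}, q_{k-1}) = (p_1, q_1); compute convergents through index 1.
Convergents (p_i = a_i*p_{i-1} + p_{i-2}, q_i = a_i*q_{i-1} + q_{i-2} with p_{-2}=0, p_{-1}=1, q_{-2}=1, q_{-1}=0):
  i=0: a_0=30, p_0 = 30*1 + 0 = 30, q_0 = 30*0 + 1 = 1.
  i=1: a_1=6, p_1 = 6*30 + 1 = 181, q_1 = 6*1 + 0 = 6.
Check: 181^2 - 910*6^2 = 32761 - 32760 = 1, so (x, y) = (181, 6) solves the equation, and by the theorem it is the least positive solution.

(x, y) = (181, 6)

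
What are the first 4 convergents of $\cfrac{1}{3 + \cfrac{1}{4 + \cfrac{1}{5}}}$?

Using the convergent recurrence p_i = a_i*p_{i-1} + p_{i-2}, q_i = a_i*q_{i-1} + q_{i-2} with p_{-2}=0, p_{-1}=1, q_{-2}=1, q_{-1}=0:
  i=0: a_0=0, p_0 = 0*1 + 0 = 0, q_0 = 0*0 + 1 = 1.
  i=1: a_1=3, p_1 = 3*0 + 1 = 1, q_1 = 3*1 + 0 = 3.
  i=2: a_2=4, p_2 = 4*1 + 0 = 4, q_2 = 4*3 + 1 = 13.
  i=3: a_3=5, p_3 = 5*4 + 1 = 21, q_3 = 5*13 + 3 = 68.

0/1, 1/3, 4/13, 21/68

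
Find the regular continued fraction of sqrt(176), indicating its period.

[13; (3, 1, 3, 26)]

Write x_i = (sqrt(176) + m_i)/d_i with (m_0, d_0) = (0, 1). a_0 = floor(sqrt(176)) = 13, since 13^2 = 169 <= 176 < 196 = 14^2.
Iterate m_{i+1} = d_i*a_i - m_i, d_{i+1} = (176 - m_{i+1}^2)/d_i, a_{i+1} = floor((a_0 + m_{i+1})/d_{i+1}):
  m_1 = 1*13 - 0 = 13, d_1 = (176 - 13^2)/1 = 7/1 = 7, a_1 = floor((13 + 13)/7) = 3.
  m_2 = 7*3 - 13 = 8, d_2 = (176 - 8^2)/7 = 112/7 = 16, a_2 = floor((13 + 8)/16) = 1.
  m_3 = 16*1 - 8 = 8, d_3 = (176 - 8^2)/16 = 112/16 = 7, a_3 = floor((13 + 8)/7) = 3.
  m_4 = 7*3 - 8 = 13, d_4 = (176 - 13^2)/7 = 7/7 = 1, a_4 = floor((13 + 13)/1) = 26.
  m_5 = 1*26 - 13 = 13, d_5 = (176 - 13^2)/1 = 7/1 = 7: (m_5, d_5) = (m_1, d_1) = (13, 7), so from here the quotients repeat a_1, ..., a_4; the period length is 4.
Hence the expansion of sqrt(176) is a_0 = 13 followed by the repeating block 3, 1, 3, 26 (period 4).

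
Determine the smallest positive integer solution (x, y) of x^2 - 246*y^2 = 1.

(x, y) = (88805, 5662)

First expand sqrt(246) as a continued fraction. With x_i = (sqrt(246) + m_i)/d_i and (m_0, d_0) = (0, 1): a_0 = floor(sqrt(246)) = 15, since 15^2 = 225 <= 246 < 256 = 16^2.
Iterate m_{i+1} = d_i*a_i - m_i, d_{i+1} = (246 - m_{i+1}^2)/d_i, a_{i+1} = floor((a_0 + m_{i+1})/d_{i+1}):
  m_1 = 1*15 - 0 = 15, d_1 = (246 - 15^2)/1 = 21/1 = 21, a_1 = floor((15 + 15)/21) = 1.
  m_2 = 21*1 - 15 = 6, d_2 = (246 - 6^2)/21 = 210/21 = 10, a_2 = floor((15 + 6)/10) = 2.
  m_3 = 10*2 - 6 = 14, d_3 = (246 - 14^2)/10 = 50/10 = 5, a_3 = floor((15 + 14)/5) = 5.
  m_4 = 5*5 - 14 = 11, d_4 = (246 - 11^2)/5 = 125/5 = 25, a_4 = floor((15 + 11)/25) = 1.
  m_5 = 25*1 - 11 = 14, d_5 = (246 - 14^2)/25 = 50/25 = 2, a_5 = floor((15 + 14)/2) = 14.
  m_6 = 2*14 - 14 = 14, d_6 = (246 - 14^2)/2 = 50/2 = 25, a_6 = floor((15 + 14)/25) = 1.
  m_7 = 25*1 - 14 = 11, d_7 = (246 - 11^2)/25 = 125/25 = 5, a_7 = floor((15 + 11)/5) = 5.
  m_8 = 5*5 - 11 = 14, d_8 = (246 - 14^2)/5 = 50/5 = 10, a_8 = floor((15 + 14)/10) = 2.
  m_9 = 10*2 - 14 = 6, d_9 = (246 - 6^2)/10 = 210/10 = 21, a_9 = floor((15 + 6)/21) = 1.
  m_10 = 21*1 - 6 = 15, d_10 = (246 - 15^2)/21 = 21/21 = 1, a_10 = floor((15 + 15)/1) = 30.
  m_11 = 1*30 - 15 = 15, d_11 = (246 - 15^2)/1 = 21/1 = 21: (m_11, d_11) = (m_1, d_1) = (15, 21), so from here the quotients repeat a_1, ..., a_10; the period length is 10.
So sqrt(246) = [15; (1, 2, 5, 1, 14, 1, 5, 2, 1, 30)] with period length k = 10.
k is even, so the fundamental solution of x^2 - 246y^2 = 1 is (p_{k-1}, q_{k-1}) = (p_9, q_9); compute convergents through index 9.
Convergents (p_i = a_i*p_{i-1} + p_{i-2}, q_i = a_i*q_{i-1} + q_{i-2} with p_{-2}=0, p_{-1}=1, q_{-2}=1, q_{-1}=0):
  i=0: a_0=15, p_0 = 15*1 + 0 = 15, q_0 = 15*0 + 1 = 1.
  i=1: a_1=1, p_1 = 1*15 + 1 = 16, q_1 = 1*1 + 0 = 1.
  i=2: a_2=2, p_2 = 2*16 + 15 = 47, q_2 = 2*1 + 1 = 3.
  i=3: a_3=5, p_3 = 5*47 + 16 = 251, q_3 = 5*3 + 1 = 16.
  i=4: a_4=1, p_4 = 1*251 + 47 = 298, q_4 = 1*16 + 3 = 19.
  i=5: a_5=14, p_5 = 14*298 + 251 = 4423, q_5 = 14*19 + 16 = 282.
  i=6: a_6=1, p_6 = 1*4423 + 298 = 4721, q_6 = 1*282 + 19 = 301.
  i=7: a_7=5, p_7 = 5*4721 + 4423 = 28028, q_7 = 5*301 + 282 = 1787.
  i=8: a_8=2, p_8 = 2*28028 + 4721 = 60777, q_8 = 2*1787 + 301 = 3875.
  i=9: a_9=1, p_9 = 1*60777 + 28028 = 88805, q_9 = 1*3875 + 1787 = 5662.
Check: 88805^2 - 246*5662^2 = 7886328025 - 7886328024 = 1, so (x, y) = (88805, 5662) solves the equation, and by the theorem it is the least positive solution.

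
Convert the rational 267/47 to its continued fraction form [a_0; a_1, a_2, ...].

Run the Euclidean algorithm on 267 and 47; the successive quotients are the partial quotients a_0, a_1, ... (each step inverts the fractional part left over by the previous one):
  267 = 5*47 + 32, so a_0 = 5.
  47 = 1*32 + 15, so a_1 = 1.
  32 = 2*15 + 2, so a_2 = 2.
  15 = 7*2 + 1, so a_3 = 7.
  2 = 2*1 + 0, so a_4 = 2.
The remainder reaches 0 after 5 divisions, so the expansion has 5 partial quotients, read off in order.

[5; 1, 2, 7, 2]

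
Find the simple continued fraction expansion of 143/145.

Run the Euclidean algorithm on 143 and 145; the successive quotients are the partial quotients a_0, a_1, ... (each step inverts the fractional part left over by the previous one):
  143 = 0*145 + 143, so a_0 = 0.
  145 = 1*143 + 2, so a_1 = 1.
  143 = 71*2 + 1, so a_2 = 71.
  2 = 2*1 + 0, so a_3 = 2.
The remainder reaches 0 after 4 divisions, so the expansion has 4 partial quotients, read off in order.

[0; 1, 71, 2]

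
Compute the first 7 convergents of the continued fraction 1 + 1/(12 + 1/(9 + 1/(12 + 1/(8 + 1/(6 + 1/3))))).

Using the convergent recurrence p_i = a_i*p_{i-1} + p_{i-2}, q_i = a_i*q_{i-1} + q_{i-2} with p_{-2}=0, p_{-1}=1, q_{-2}=1, q_{-1}=0:
  i=0: a_0=1, p_0 = 1*1 + 0 = 1, q_0 = 1*0 + 1 = 1.
  i=1: a_1=12, p_1 = 12*1 + 1 = 13, q_1 = 12*1 + 0 = 12.
  i=2: a_2=9, p_2 = 9*13 + 1 = 118, q_2 = 9*12 + 1 = 109.
  i=3: a_3=12, p_3 = 12*118 + 13 = 1429, q_3 = 12*109 + 12 = 1320.
  i=4: a_4=8, p_4 = 8*1429 + 118 = 11550, q_4 = 8*1320 + 109 = 10669.
  i=5: a_5=6, p_5 = 6*11550 + 1429 = 70729, q_5 = 6*10669 + 1320 = 65334.
  i=6: a_6=3, p_6 = 3*70729 + 11550 = 223737, q_6 = 3*65334 + 10669 = 206671.

1/1, 13/12, 118/109, 1429/1320, 11550/10669, 70729/65334, 223737/206671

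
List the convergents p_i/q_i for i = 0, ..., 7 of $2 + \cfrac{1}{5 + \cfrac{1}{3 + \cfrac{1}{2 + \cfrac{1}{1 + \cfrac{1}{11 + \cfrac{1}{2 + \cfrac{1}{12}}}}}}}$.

Using the convergent recurrence p_i = a_i*p_{i-1} + p_{i-2}, q_i = a_i*q_{i-1} + q_{i-2} with p_{-2}=0, p_{-1}=1, q_{-2}=1, q_{-1}=0:
  i=0: a_0=2, p_0 = 2*1 + 0 = 2, q_0 = 2*0 + 1 = 1.
  i=1: a_1=5, p_1 = 5*2 + 1 = 11, q_1 = 5*1 + 0 = 5.
  i=2: a_2=3, p_2 = 3*11 + 2 = 35, q_2 = 3*5 + 1 = 16.
  i=3: a_3=2, p_3 = 2*35 + 11 = 81, q_3 = 2*16 + 5 = 37.
  i=4: a_4=1, p_4 = 1*81 + 35 = 116, q_4 = 1*37 + 16 = 53.
  i=5: a_5=11, p_5 = 11*116 + 81 = 1357, q_5 = 11*53 + 37 = 620.
  i=6: a_6=2, p_6 = 2*1357 + 116 = 2830, q_6 = 2*620 + 53 = 1293.
  i=7: a_7=12, p_7 = 12*2830 + 1357 = 35317, q_7 = 12*1293 + 620 = 16136.

2/1, 11/5, 35/16, 81/37, 116/53, 1357/620, 2830/1293, 35317/16136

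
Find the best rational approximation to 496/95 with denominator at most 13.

47/9

Expand x = 496/95 as a continued fraction with the Euclidean algorithm:
  496 = 5*95 + 21, so a_0 = 5.
  95 = 4*21 + 11, so a_1 = 4.
  21 = 1*11 + 10, so a_2 = 1.
  11 = 1*10 + 1, so a_3 = 1.
  10 = 10*1 + 0, so a_4 = 10.
so x = [5; 4, 1, 1, 10].
Convergents (p_i = a_i*p_{i-1} + p_{i-2}, q_i = a_i*q_{i-1} + q_{i-2} with p_{-2}=0, p_{-1}=1, q_{-2}=1, q_{-1}=0), until the denominator exceeds 13:
  i=0: a_0=5, p_0 = 5*1 + 0 = 5, q_0 = 5*0 + 1 = 1.
  i=1: a_1=4, p_1 = 4*5 + 1 = 21, q_1 = 4*1 + 0 = 4.
  i=2: a_2=1, p_2 = 1*21 + 5 = 26, q_2 = 1*4 + 1 = 5.
  i=3: a_3=1, p_3 = 1*26 + 21 = 47, q_3 = 1*5 + 4 = 9.
  i=4: a_4=10, p_4 = 10*47 + 26 = 496, q_4 = 10*9 + 5 = 95.
q_4 = 95 > 13, so the last convergent with denominator <= 13 is p_3/q_3 = 47/9.
The closest fraction with denominator <= 13 is either p_3/q_3 or the intermediate fraction (k*p_3 + p_2)/(k*q_3 + q_2) with the largest k >= 1 whose denominator stays <= 13; these approach x as k grows, and every other convergent or intermediate fraction in range is farther away.
Largest k: floor((13 - q_2)/q_3) = floor((13 - 5)/9) = 0.
Since k = 0, no intermediate fraction beyond p_3/q_3 has denominator <= 13, so the convergent 47/9 is the closest (its error is |496*9 - 47*95|/(95*9) = 1/855).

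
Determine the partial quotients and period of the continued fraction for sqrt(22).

Write x_i = (sqrt(22) + m_i)/d_i with (m_0, d_0) = (0, 1). a_0 = floor(sqrt(22)) = 4, since 4^2 = 16 <= 22 < 25 = 5^2.
Iterate m_{i+1} = d_i*a_i - m_i, d_{i+1} = (22 - m_{i+1}^2)/d_i, a_{i+1} = floor((a_0 + m_{i+1})/d_{i+1}):
  m_1 = 1*4 - 0 = 4, d_1 = (22 - 4^2)/1 = 6/1 = 6, a_1 = floor((4 + 4)/6) = 1.
  m_2 = 6*1 - 4 = 2, d_2 = (22 - 2^2)/6 = 18/6 = 3, a_2 = floor((4 + 2)/3) = 2.
  m_3 = 3*2 - 2 = 4, d_3 = (22 - 4^2)/3 = 6/3 = 2, a_3 = floor((4 + 4)/2) = 4.
  m_4 = 2*4 - 4 = 4, d_4 = (22 - 4^2)/2 = 6/2 = 3, a_4 = floor((4 + 4)/3) = 2.
  m_5 = 3*2 - 4 = 2, d_5 = (22 - 2^2)/3 = 18/3 = 6, a_5 = floor((4 + 2)/6) = 1.
  m_6 = 6*1 - 2 = 4, d_6 = (22 - 4^2)/6 = 6/6 = 1, a_6 = floor((4 + 4)/1) = 8.
  m_7 = 1*8 - 4 = 4, d_7 = (22 - 4^2)/1 = 6/1 = 6: (m_7, d_7) = (m_1, d_1) = (4, 6), so from here the quotients repeat a_1, ..., a_6; the period length is 6.
Hence the expansion of sqrt(22) is a_0 = 4 followed by the repeating block 1, 2, 4, 2, 1, 8 (period 6).

[4; (1, 2, 4, 2, 1, 8)]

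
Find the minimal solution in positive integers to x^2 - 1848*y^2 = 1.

First expand sqrt(1848) as a continued fraction. With x_i = (sqrt(1848) + m_i)/d_i and (m_0, d_0) = (0, 1): a_0 = floor(sqrt(1848)) = 42, since 42^2 = 1764 <= 1848 < 1849 = 43^2.
Iterate m_{i+1} = d_i*a_i - m_i, d_{i+1} = (1848 - m_{i+1}^2)/d_i, a_{i+1} = floor((a_0 + m_{i+1})/d_{i+1}):
  m_1 = 1*42 - 0 = 42, d_1 = (1848 - 42^2)/1 = 84/1 = 84, a_1 = floor((42 + 42)/84) = 1.
  m_2 = 84*1 - 42 = 42, d_2 = (1848 - 42^2)/84 = 84/84 = 1, a_2 = floor((42 + 42)/1) = 84.
  m_3 = 1*84 - 42 = 42, d_3 = (1848 - 42^2)/1 = 84/1 = 84: (m_3, d_3) = (m_1, d_1) = (42, 84), so from here the quotients repeat a_1, a_2; the period length is 2.
So sqrt(1848) = [42; (1, 84)] with period length k = 2.
k is even, so the fundamental solution of x^2 - 1848y^2 = 1 is (p_{k-1}, q_{k-1}) = (p_1, q_1); compute convergents through index 1.
Convergents (p_i = a_i*p_{i-1} + p_{i-2}, q_i = a_i*q_{i-1} + q_{i-2} with p_{-2}=0, p_{-1}=1, q_{-2}=1, q_{-1}=0):
  i=0: a_0=42, p_0 = 42*1 + 0 = 42, q_0 = 42*0 + 1 = 1.
  i=1: a_1=1, p_1 = 1*42 + 1 = 43, q_1 = 1*1 + 0 = 1.
Check: 43^2 - 1848*1^2 = 1849 - 1848 = 1, so (x, y) = (43, 1) solves the equation, and by the theorem it is the least positive solution.

(x, y) = (43, 1)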